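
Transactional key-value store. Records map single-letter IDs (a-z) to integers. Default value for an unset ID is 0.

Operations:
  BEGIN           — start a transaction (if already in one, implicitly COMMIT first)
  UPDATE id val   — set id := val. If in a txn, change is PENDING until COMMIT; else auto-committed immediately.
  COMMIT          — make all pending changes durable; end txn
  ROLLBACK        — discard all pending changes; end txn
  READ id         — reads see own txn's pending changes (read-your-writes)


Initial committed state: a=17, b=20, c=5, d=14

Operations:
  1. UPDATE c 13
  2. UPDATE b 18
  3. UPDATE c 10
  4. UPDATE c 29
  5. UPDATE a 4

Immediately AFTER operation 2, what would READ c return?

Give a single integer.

Answer: 13

Derivation:
Initial committed: {a=17, b=20, c=5, d=14}
Op 1: UPDATE c=13 (auto-commit; committed c=13)
Op 2: UPDATE b=18 (auto-commit; committed b=18)
After op 2: visible(c) = 13 (pending={}, committed={a=17, b=18, c=13, d=14})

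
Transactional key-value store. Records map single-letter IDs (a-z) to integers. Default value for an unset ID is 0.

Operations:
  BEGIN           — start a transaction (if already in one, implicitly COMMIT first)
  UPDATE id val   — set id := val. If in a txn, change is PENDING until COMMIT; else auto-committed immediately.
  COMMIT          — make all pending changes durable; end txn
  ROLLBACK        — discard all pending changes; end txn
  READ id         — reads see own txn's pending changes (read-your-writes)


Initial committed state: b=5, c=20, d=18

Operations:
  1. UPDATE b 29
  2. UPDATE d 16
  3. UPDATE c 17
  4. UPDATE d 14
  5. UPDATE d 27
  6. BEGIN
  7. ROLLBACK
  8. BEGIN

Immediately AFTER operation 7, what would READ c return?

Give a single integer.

Initial committed: {b=5, c=20, d=18}
Op 1: UPDATE b=29 (auto-commit; committed b=29)
Op 2: UPDATE d=16 (auto-commit; committed d=16)
Op 3: UPDATE c=17 (auto-commit; committed c=17)
Op 4: UPDATE d=14 (auto-commit; committed d=14)
Op 5: UPDATE d=27 (auto-commit; committed d=27)
Op 6: BEGIN: in_txn=True, pending={}
Op 7: ROLLBACK: discarded pending []; in_txn=False
After op 7: visible(c) = 17 (pending={}, committed={b=29, c=17, d=27})

Answer: 17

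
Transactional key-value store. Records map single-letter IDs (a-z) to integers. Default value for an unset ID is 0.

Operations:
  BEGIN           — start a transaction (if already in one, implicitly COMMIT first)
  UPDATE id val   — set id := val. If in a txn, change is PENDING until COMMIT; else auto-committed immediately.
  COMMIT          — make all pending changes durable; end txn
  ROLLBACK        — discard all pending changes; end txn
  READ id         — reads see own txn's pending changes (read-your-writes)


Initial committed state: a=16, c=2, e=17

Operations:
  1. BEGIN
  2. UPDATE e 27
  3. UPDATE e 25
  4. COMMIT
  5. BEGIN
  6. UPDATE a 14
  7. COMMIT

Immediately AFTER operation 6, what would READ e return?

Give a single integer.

Answer: 25

Derivation:
Initial committed: {a=16, c=2, e=17}
Op 1: BEGIN: in_txn=True, pending={}
Op 2: UPDATE e=27 (pending; pending now {e=27})
Op 3: UPDATE e=25 (pending; pending now {e=25})
Op 4: COMMIT: merged ['e'] into committed; committed now {a=16, c=2, e=25}
Op 5: BEGIN: in_txn=True, pending={}
Op 6: UPDATE a=14 (pending; pending now {a=14})
After op 6: visible(e) = 25 (pending={a=14}, committed={a=16, c=2, e=25})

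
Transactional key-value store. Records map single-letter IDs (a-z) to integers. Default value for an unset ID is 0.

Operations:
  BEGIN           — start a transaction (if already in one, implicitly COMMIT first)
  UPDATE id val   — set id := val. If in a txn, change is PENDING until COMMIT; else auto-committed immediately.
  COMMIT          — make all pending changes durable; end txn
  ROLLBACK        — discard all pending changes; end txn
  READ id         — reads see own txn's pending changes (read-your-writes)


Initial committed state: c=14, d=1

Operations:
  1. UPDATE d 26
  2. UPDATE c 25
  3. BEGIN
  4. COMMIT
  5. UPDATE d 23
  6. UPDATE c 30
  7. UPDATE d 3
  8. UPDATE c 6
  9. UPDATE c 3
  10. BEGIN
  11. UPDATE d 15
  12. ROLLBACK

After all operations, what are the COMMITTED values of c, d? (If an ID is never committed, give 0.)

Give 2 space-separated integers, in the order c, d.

Answer: 3 3

Derivation:
Initial committed: {c=14, d=1}
Op 1: UPDATE d=26 (auto-commit; committed d=26)
Op 2: UPDATE c=25 (auto-commit; committed c=25)
Op 3: BEGIN: in_txn=True, pending={}
Op 4: COMMIT: merged [] into committed; committed now {c=25, d=26}
Op 5: UPDATE d=23 (auto-commit; committed d=23)
Op 6: UPDATE c=30 (auto-commit; committed c=30)
Op 7: UPDATE d=3 (auto-commit; committed d=3)
Op 8: UPDATE c=6 (auto-commit; committed c=6)
Op 9: UPDATE c=3 (auto-commit; committed c=3)
Op 10: BEGIN: in_txn=True, pending={}
Op 11: UPDATE d=15 (pending; pending now {d=15})
Op 12: ROLLBACK: discarded pending ['d']; in_txn=False
Final committed: {c=3, d=3}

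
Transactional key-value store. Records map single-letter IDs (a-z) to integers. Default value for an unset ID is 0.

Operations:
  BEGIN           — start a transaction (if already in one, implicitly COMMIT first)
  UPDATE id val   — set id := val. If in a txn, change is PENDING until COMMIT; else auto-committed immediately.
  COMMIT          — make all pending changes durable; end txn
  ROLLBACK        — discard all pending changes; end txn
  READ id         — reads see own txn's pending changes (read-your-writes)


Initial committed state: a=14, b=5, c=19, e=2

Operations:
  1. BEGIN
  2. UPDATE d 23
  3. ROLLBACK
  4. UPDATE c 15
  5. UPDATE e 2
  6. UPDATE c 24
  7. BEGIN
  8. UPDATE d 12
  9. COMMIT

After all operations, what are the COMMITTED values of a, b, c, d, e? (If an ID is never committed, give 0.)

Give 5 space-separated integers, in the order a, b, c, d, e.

Answer: 14 5 24 12 2

Derivation:
Initial committed: {a=14, b=5, c=19, e=2}
Op 1: BEGIN: in_txn=True, pending={}
Op 2: UPDATE d=23 (pending; pending now {d=23})
Op 3: ROLLBACK: discarded pending ['d']; in_txn=False
Op 4: UPDATE c=15 (auto-commit; committed c=15)
Op 5: UPDATE e=2 (auto-commit; committed e=2)
Op 6: UPDATE c=24 (auto-commit; committed c=24)
Op 7: BEGIN: in_txn=True, pending={}
Op 8: UPDATE d=12 (pending; pending now {d=12})
Op 9: COMMIT: merged ['d'] into committed; committed now {a=14, b=5, c=24, d=12, e=2}
Final committed: {a=14, b=5, c=24, d=12, e=2}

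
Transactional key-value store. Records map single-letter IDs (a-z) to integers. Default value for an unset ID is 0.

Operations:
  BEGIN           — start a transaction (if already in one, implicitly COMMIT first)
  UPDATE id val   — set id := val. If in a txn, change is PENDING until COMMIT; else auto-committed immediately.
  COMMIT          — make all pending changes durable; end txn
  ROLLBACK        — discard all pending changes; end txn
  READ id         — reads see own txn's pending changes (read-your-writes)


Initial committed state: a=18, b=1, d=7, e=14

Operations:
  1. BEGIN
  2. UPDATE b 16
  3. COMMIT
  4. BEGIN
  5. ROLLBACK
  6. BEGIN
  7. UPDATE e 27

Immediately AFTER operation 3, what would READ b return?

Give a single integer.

Initial committed: {a=18, b=1, d=7, e=14}
Op 1: BEGIN: in_txn=True, pending={}
Op 2: UPDATE b=16 (pending; pending now {b=16})
Op 3: COMMIT: merged ['b'] into committed; committed now {a=18, b=16, d=7, e=14}
After op 3: visible(b) = 16 (pending={}, committed={a=18, b=16, d=7, e=14})

Answer: 16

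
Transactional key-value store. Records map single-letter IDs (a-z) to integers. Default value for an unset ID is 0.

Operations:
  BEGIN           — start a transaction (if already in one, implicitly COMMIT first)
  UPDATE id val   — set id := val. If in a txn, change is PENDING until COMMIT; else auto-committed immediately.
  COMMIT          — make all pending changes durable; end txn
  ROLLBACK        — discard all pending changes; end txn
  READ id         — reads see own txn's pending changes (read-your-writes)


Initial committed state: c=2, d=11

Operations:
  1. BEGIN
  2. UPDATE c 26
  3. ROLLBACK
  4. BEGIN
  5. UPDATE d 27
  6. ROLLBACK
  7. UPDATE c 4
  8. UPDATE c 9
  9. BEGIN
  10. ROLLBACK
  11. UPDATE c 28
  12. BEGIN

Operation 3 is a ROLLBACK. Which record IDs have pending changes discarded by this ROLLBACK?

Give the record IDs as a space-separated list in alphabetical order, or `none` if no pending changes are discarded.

Answer: c

Derivation:
Initial committed: {c=2, d=11}
Op 1: BEGIN: in_txn=True, pending={}
Op 2: UPDATE c=26 (pending; pending now {c=26})
Op 3: ROLLBACK: discarded pending ['c']; in_txn=False
Op 4: BEGIN: in_txn=True, pending={}
Op 5: UPDATE d=27 (pending; pending now {d=27})
Op 6: ROLLBACK: discarded pending ['d']; in_txn=False
Op 7: UPDATE c=4 (auto-commit; committed c=4)
Op 8: UPDATE c=9 (auto-commit; committed c=9)
Op 9: BEGIN: in_txn=True, pending={}
Op 10: ROLLBACK: discarded pending []; in_txn=False
Op 11: UPDATE c=28 (auto-commit; committed c=28)
Op 12: BEGIN: in_txn=True, pending={}
ROLLBACK at op 3 discards: ['c']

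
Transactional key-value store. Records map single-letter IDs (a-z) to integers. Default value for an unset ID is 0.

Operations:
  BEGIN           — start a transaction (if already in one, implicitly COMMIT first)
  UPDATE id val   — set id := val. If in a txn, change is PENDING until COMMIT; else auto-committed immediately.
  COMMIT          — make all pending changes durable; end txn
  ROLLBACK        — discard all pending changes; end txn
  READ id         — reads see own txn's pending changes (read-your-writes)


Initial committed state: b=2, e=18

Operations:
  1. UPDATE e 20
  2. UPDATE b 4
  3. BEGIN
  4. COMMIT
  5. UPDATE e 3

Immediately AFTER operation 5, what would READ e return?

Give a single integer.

Answer: 3

Derivation:
Initial committed: {b=2, e=18}
Op 1: UPDATE e=20 (auto-commit; committed e=20)
Op 2: UPDATE b=4 (auto-commit; committed b=4)
Op 3: BEGIN: in_txn=True, pending={}
Op 4: COMMIT: merged [] into committed; committed now {b=4, e=20}
Op 5: UPDATE e=3 (auto-commit; committed e=3)
After op 5: visible(e) = 3 (pending={}, committed={b=4, e=3})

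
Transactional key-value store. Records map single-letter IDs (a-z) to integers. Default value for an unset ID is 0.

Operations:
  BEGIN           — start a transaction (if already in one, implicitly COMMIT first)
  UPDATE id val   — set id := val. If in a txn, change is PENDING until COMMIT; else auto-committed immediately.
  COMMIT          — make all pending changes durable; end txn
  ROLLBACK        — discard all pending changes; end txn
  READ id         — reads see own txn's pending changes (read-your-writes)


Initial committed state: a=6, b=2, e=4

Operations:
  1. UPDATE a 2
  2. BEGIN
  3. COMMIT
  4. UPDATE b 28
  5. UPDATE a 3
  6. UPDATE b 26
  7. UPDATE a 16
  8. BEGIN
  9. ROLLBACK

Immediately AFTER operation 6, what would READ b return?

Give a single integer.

Answer: 26

Derivation:
Initial committed: {a=6, b=2, e=4}
Op 1: UPDATE a=2 (auto-commit; committed a=2)
Op 2: BEGIN: in_txn=True, pending={}
Op 3: COMMIT: merged [] into committed; committed now {a=2, b=2, e=4}
Op 4: UPDATE b=28 (auto-commit; committed b=28)
Op 5: UPDATE a=3 (auto-commit; committed a=3)
Op 6: UPDATE b=26 (auto-commit; committed b=26)
After op 6: visible(b) = 26 (pending={}, committed={a=3, b=26, e=4})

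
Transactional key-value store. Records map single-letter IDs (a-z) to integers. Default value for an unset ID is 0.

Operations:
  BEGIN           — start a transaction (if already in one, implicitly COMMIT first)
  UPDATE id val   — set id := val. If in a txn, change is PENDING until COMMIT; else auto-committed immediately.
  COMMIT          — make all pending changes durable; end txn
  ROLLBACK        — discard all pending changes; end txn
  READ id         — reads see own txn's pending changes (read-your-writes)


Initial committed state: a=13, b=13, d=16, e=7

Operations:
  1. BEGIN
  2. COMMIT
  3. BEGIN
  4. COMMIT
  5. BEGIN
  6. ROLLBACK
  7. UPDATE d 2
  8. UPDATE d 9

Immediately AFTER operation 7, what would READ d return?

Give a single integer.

Answer: 2

Derivation:
Initial committed: {a=13, b=13, d=16, e=7}
Op 1: BEGIN: in_txn=True, pending={}
Op 2: COMMIT: merged [] into committed; committed now {a=13, b=13, d=16, e=7}
Op 3: BEGIN: in_txn=True, pending={}
Op 4: COMMIT: merged [] into committed; committed now {a=13, b=13, d=16, e=7}
Op 5: BEGIN: in_txn=True, pending={}
Op 6: ROLLBACK: discarded pending []; in_txn=False
Op 7: UPDATE d=2 (auto-commit; committed d=2)
After op 7: visible(d) = 2 (pending={}, committed={a=13, b=13, d=2, e=7})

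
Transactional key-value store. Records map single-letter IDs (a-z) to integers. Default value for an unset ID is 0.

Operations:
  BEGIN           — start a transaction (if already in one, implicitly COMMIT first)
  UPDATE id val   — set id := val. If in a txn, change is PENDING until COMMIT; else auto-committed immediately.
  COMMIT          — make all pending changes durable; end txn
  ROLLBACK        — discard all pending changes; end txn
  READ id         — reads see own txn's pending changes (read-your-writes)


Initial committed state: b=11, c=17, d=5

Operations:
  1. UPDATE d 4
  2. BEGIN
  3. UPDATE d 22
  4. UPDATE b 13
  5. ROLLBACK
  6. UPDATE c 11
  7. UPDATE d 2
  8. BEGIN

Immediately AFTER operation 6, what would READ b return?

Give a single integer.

Initial committed: {b=11, c=17, d=5}
Op 1: UPDATE d=4 (auto-commit; committed d=4)
Op 2: BEGIN: in_txn=True, pending={}
Op 3: UPDATE d=22 (pending; pending now {d=22})
Op 4: UPDATE b=13 (pending; pending now {b=13, d=22})
Op 5: ROLLBACK: discarded pending ['b', 'd']; in_txn=False
Op 6: UPDATE c=11 (auto-commit; committed c=11)
After op 6: visible(b) = 11 (pending={}, committed={b=11, c=11, d=4})

Answer: 11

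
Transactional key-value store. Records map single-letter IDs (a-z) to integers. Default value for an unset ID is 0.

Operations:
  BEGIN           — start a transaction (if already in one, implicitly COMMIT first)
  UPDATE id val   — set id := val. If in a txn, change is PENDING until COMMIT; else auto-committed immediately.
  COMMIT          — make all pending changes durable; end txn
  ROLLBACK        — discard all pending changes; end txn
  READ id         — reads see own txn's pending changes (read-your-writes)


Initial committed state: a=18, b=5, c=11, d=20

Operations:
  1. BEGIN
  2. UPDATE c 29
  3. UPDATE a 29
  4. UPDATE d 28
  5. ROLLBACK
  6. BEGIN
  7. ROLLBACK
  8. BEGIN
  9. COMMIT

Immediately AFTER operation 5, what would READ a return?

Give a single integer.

Initial committed: {a=18, b=5, c=11, d=20}
Op 1: BEGIN: in_txn=True, pending={}
Op 2: UPDATE c=29 (pending; pending now {c=29})
Op 3: UPDATE a=29 (pending; pending now {a=29, c=29})
Op 4: UPDATE d=28 (pending; pending now {a=29, c=29, d=28})
Op 5: ROLLBACK: discarded pending ['a', 'c', 'd']; in_txn=False
After op 5: visible(a) = 18 (pending={}, committed={a=18, b=5, c=11, d=20})

Answer: 18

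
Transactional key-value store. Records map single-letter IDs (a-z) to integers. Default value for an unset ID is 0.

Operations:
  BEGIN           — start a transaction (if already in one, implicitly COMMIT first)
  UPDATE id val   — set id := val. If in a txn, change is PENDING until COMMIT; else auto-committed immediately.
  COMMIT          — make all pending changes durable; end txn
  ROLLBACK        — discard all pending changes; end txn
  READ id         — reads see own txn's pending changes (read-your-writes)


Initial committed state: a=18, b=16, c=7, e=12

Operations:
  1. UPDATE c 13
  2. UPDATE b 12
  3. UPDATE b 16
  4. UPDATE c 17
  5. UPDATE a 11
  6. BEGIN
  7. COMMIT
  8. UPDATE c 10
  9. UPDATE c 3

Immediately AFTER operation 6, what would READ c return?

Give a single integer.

Answer: 17

Derivation:
Initial committed: {a=18, b=16, c=7, e=12}
Op 1: UPDATE c=13 (auto-commit; committed c=13)
Op 2: UPDATE b=12 (auto-commit; committed b=12)
Op 3: UPDATE b=16 (auto-commit; committed b=16)
Op 4: UPDATE c=17 (auto-commit; committed c=17)
Op 5: UPDATE a=11 (auto-commit; committed a=11)
Op 6: BEGIN: in_txn=True, pending={}
After op 6: visible(c) = 17 (pending={}, committed={a=11, b=16, c=17, e=12})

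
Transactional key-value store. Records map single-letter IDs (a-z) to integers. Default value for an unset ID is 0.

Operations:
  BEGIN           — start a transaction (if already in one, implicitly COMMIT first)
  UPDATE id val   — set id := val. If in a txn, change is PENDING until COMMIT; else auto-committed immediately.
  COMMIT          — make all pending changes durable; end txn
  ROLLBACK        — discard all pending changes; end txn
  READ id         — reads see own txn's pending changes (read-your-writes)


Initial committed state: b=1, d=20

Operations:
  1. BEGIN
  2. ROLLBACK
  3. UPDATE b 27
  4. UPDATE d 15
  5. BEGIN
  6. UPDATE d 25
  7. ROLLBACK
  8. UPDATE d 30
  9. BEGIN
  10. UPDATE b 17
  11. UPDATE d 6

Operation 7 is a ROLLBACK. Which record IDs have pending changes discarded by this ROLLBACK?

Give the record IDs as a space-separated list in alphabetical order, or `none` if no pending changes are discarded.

Answer: d

Derivation:
Initial committed: {b=1, d=20}
Op 1: BEGIN: in_txn=True, pending={}
Op 2: ROLLBACK: discarded pending []; in_txn=False
Op 3: UPDATE b=27 (auto-commit; committed b=27)
Op 4: UPDATE d=15 (auto-commit; committed d=15)
Op 5: BEGIN: in_txn=True, pending={}
Op 6: UPDATE d=25 (pending; pending now {d=25})
Op 7: ROLLBACK: discarded pending ['d']; in_txn=False
Op 8: UPDATE d=30 (auto-commit; committed d=30)
Op 9: BEGIN: in_txn=True, pending={}
Op 10: UPDATE b=17 (pending; pending now {b=17})
Op 11: UPDATE d=6 (pending; pending now {b=17, d=6})
ROLLBACK at op 7 discards: ['d']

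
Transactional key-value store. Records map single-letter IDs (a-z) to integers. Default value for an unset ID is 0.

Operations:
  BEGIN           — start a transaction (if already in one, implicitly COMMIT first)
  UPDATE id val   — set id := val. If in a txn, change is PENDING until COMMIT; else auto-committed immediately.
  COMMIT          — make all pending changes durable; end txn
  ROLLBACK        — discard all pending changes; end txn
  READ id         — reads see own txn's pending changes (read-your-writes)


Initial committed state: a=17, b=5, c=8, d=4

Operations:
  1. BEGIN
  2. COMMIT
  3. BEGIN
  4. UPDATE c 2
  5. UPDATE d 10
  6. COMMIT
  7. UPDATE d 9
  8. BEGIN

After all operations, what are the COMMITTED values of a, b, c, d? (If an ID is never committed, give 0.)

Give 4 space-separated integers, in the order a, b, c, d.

Answer: 17 5 2 9

Derivation:
Initial committed: {a=17, b=5, c=8, d=4}
Op 1: BEGIN: in_txn=True, pending={}
Op 2: COMMIT: merged [] into committed; committed now {a=17, b=5, c=8, d=4}
Op 3: BEGIN: in_txn=True, pending={}
Op 4: UPDATE c=2 (pending; pending now {c=2})
Op 5: UPDATE d=10 (pending; pending now {c=2, d=10})
Op 6: COMMIT: merged ['c', 'd'] into committed; committed now {a=17, b=5, c=2, d=10}
Op 7: UPDATE d=9 (auto-commit; committed d=9)
Op 8: BEGIN: in_txn=True, pending={}
Final committed: {a=17, b=5, c=2, d=9}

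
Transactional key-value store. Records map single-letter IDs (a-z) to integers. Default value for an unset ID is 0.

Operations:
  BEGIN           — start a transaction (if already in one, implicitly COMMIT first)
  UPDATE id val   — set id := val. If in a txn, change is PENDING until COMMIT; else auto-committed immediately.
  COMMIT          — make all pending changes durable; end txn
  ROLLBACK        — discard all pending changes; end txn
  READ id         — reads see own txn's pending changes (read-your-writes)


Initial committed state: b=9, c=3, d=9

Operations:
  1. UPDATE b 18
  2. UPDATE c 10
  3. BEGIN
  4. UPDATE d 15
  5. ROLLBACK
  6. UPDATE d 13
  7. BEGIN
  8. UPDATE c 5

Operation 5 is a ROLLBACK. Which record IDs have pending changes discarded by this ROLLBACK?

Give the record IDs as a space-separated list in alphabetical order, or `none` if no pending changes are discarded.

Initial committed: {b=9, c=3, d=9}
Op 1: UPDATE b=18 (auto-commit; committed b=18)
Op 2: UPDATE c=10 (auto-commit; committed c=10)
Op 3: BEGIN: in_txn=True, pending={}
Op 4: UPDATE d=15 (pending; pending now {d=15})
Op 5: ROLLBACK: discarded pending ['d']; in_txn=False
Op 6: UPDATE d=13 (auto-commit; committed d=13)
Op 7: BEGIN: in_txn=True, pending={}
Op 8: UPDATE c=5 (pending; pending now {c=5})
ROLLBACK at op 5 discards: ['d']

Answer: d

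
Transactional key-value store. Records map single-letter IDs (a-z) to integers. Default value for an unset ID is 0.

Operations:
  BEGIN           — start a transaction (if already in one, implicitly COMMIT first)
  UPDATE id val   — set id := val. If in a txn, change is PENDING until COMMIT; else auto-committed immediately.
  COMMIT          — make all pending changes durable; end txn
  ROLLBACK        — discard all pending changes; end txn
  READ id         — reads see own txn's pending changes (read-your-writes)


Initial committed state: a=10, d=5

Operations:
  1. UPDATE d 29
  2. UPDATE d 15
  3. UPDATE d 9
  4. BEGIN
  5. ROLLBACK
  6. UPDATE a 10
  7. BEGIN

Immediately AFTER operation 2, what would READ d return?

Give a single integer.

Initial committed: {a=10, d=5}
Op 1: UPDATE d=29 (auto-commit; committed d=29)
Op 2: UPDATE d=15 (auto-commit; committed d=15)
After op 2: visible(d) = 15 (pending={}, committed={a=10, d=15})

Answer: 15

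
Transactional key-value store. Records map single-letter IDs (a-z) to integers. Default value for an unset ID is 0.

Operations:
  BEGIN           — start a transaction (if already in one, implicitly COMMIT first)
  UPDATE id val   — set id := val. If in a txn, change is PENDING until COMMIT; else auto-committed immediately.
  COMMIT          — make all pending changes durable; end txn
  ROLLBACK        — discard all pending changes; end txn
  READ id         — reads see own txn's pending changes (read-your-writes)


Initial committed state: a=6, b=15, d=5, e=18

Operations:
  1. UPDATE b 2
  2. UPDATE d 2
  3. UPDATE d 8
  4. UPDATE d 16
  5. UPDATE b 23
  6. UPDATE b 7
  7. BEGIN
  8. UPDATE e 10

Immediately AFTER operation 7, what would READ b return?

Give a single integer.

Answer: 7

Derivation:
Initial committed: {a=6, b=15, d=5, e=18}
Op 1: UPDATE b=2 (auto-commit; committed b=2)
Op 2: UPDATE d=2 (auto-commit; committed d=2)
Op 3: UPDATE d=8 (auto-commit; committed d=8)
Op 4: UPDATE d=16 (auto-commit; committed d=16)
Op 5: UPDATE b=23 (auto-commit; committed b=23)
Op 6: UPDATE b=7 (auto-commit; committed b=7)
Op 7: BEGIN: in_txn=True, pending={}
After op 7: visible(b) = 7 (pending={}, committed={a=6, b=7, d=16, e=18})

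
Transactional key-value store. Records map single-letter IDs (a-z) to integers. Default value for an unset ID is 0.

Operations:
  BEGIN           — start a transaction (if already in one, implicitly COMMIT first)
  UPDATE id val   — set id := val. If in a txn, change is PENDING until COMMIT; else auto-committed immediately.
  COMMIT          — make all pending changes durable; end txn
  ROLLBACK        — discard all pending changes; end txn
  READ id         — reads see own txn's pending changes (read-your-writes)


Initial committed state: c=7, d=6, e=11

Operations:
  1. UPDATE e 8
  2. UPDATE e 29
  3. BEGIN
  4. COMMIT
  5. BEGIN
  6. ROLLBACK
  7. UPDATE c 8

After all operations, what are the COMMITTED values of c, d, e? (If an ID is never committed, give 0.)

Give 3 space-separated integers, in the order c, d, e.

Initial committed: {c=7, d=6, e=11}
Op 1: UPDATE e=8 (auto-commit; committed e=8)
Op 2: UPDATE e=29 (auto-commit; committed e=29)
Op 3: BEGIN: in_txn=True, pending={}
Op 4: COMMIT: merged [] into committed; committed now {c=7, d=6, e=29}
Op 5: BEGIN: in_txn=True, pending={}
Op 6: ROLLBACK: discarded pending []; in_txn=False
Op 7: UPDATE c=8 (auto-commit; committed c=8)
Final committed: {c=8, d=6, e=29}

Answer: 8 6 29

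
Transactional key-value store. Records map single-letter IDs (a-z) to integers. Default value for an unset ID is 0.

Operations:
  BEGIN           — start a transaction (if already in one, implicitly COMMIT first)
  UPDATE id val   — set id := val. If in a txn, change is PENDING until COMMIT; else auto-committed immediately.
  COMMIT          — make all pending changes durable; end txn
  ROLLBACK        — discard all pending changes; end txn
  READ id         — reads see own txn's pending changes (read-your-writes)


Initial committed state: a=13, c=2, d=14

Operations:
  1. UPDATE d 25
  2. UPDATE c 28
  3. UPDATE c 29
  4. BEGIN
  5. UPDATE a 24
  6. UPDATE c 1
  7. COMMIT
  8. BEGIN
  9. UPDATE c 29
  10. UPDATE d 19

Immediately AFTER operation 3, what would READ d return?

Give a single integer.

Initial committed: {a=13, c=2, d=14}
Op 1: UPDATE d=25 (auto-commit; committed d=25)
Op 2: UPDATE c=28 (auto-commit; committed c=28)
Op 3: UPDATE c=29 (auto-commit; committed c=29)
After op 3: visible(d) = 25 (pending={}, committed={a=13, c=29, d=25})

Answer: 25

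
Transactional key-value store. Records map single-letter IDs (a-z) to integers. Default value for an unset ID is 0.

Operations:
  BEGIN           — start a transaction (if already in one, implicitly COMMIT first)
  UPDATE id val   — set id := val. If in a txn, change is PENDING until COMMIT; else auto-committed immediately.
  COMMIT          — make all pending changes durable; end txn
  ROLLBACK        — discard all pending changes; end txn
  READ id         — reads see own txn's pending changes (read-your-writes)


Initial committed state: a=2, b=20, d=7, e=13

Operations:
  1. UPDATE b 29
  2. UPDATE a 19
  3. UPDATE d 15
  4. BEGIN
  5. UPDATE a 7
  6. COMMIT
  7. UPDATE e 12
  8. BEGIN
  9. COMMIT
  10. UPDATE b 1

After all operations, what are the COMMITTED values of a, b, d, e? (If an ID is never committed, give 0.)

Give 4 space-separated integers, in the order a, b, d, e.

Initial committed: {a=2, b=20, d=7, e=13}
Op 1: UPDATE b=29 (auto-commit; committed b=29)
Op 2: UPDATE a=19 (auto-commit; committed a=19)
Op 3: UPDATE d=15 (auto-commit; committed d=15)
Op 4: BEGIN: in_txn=True, pending={}
Op 5: UPDATE a=7 (pending; pending now {a=7})
Op 6: COMMIT: merged ['a'] into committed; committed now {a=7, b=29, d=15, e=13}
Op 7: UPDATE e=12 (auto-commit; committed e=12)
Op 8: BEGIN: in_txn=True, pending={}
Op 9: COMMIT: merged [] into committed; committed now {a=7, b=29, d=15, e=12}
Op 10: UPDATE b=1 (auto-commit; committed b=1)
Final committed: {a=7, b=1, d=15, e=12}

Answer: 7 1 15 12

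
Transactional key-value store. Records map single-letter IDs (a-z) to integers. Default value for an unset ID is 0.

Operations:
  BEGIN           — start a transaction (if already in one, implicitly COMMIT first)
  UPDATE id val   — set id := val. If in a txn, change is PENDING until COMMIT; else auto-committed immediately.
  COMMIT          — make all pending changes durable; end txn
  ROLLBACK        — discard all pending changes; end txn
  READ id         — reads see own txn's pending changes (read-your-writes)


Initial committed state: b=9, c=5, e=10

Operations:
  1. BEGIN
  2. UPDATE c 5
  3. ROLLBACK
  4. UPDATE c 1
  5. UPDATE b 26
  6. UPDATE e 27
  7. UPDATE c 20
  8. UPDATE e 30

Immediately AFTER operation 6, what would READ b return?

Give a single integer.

Initial committed: {b=9, c=5, e=10}
Op 1: BEGIN: in_txn=True, pending={}
Op 2: UPDATE c=5 (pending; pending now {c=5})
Op 3: ROLLBACK: discarded pending ['c']; in_txn=False
Op 4: UPDATE c=1 (auto-commit; committed c=1)
Op 5: UPDATE b=26 (auto-commit; committed b=26)
Op 6: UPDATE e=27 (auto-commit; committed e=27)
After op 6: visible(b) = 26 (pending={}, committed={b=26, c=1, e=27})

Answer: 26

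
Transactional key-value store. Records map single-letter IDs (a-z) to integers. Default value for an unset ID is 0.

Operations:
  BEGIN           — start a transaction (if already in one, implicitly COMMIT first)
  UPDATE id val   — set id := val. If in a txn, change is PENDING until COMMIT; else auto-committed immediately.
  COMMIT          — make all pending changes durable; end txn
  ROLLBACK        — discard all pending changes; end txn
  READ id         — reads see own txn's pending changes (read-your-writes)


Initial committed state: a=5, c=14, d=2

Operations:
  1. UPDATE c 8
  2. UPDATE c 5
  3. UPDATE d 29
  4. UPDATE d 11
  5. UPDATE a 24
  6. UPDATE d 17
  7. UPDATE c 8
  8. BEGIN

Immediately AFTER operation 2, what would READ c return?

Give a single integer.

Answer: 5

Derivation:
Initial committed: {a=5, c=14, d=2}
Op 1: UPDATE c=8 (auto-commit; committed c=8)
Op 2: UPDATE c=5 (auto-commit; committed c=5)
After op 2: visible(c) = 5 (pending={}, committed={a=5, c=5, d=2})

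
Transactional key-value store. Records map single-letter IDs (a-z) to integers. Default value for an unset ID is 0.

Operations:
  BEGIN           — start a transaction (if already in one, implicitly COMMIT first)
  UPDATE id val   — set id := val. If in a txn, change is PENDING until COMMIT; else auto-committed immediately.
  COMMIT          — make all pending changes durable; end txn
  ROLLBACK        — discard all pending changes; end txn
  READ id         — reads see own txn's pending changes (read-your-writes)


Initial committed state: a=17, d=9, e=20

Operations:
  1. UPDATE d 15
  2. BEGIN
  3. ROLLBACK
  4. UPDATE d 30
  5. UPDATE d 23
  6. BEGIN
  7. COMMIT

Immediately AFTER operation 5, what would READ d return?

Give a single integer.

Initial committed: {a=17, d=9, e=20}
Op 1: UPDATE d=15 (auto-commit; committed d=15)
Op 2: BEGIN: in_txn=True, pending={}
Op 3: ROLLBACK: discarded pending []; in_txn=False
Op 4: UPDATE d=30 (auto-commit; committed d=30)
Op 5: UPDATE d=23 (auto-commit; committed d=23)
After op 5: visible(d) = 23 (pending={}, committed={a=17, d=23, e=20})

Answer: 23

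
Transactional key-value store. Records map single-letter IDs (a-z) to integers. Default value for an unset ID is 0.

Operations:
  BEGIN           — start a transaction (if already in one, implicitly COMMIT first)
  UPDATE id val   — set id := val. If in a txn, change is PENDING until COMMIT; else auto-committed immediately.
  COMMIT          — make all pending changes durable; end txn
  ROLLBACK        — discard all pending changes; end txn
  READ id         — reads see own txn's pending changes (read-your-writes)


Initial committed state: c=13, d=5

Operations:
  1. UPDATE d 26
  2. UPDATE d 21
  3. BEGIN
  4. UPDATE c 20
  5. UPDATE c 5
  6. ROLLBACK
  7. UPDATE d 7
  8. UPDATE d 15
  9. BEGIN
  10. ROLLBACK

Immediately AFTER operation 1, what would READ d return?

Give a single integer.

Initial committed: {c=13, d=5}
Op 1: UPDATE d=26 (auto-commit; committed d=26)
After op 1: visible(d) = 26 (pending={}, committed={c=13, d=26})

Answer: 26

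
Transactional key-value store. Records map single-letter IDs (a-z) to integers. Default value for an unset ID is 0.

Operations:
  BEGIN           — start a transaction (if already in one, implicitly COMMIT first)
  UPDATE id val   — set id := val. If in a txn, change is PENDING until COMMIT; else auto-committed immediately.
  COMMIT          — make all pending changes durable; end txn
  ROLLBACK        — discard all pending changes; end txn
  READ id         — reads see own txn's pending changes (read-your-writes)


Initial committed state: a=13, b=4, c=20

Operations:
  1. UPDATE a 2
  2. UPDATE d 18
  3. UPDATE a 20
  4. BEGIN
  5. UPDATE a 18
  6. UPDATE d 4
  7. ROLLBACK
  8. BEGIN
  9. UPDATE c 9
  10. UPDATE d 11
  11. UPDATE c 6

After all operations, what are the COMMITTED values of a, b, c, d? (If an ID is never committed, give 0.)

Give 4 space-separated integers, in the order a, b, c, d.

Answer: 20 4 20 18

Derivation:
Initial committed: {a=13, b=4, c=20}
Op 1: UPDATE a=2 (auto-commit; committed a=2)
Op 2: UPDATE d=18 (auto-commit; committed d=18)
Op 3: UPDATE a=20 (auto-commit; committed a=20)
Op 4: BEGIN: in_txn=True, pending={}
Op 5: UPDATE a=18 (pending; pending now {a=18})
Op 6: UPDATE d=4 (pending; pending now {a=18, d=4})
Op 7: ROLLBACK: discarded pending ['a', 'd']; in_txn=False
Op 8: BEGIN: in_txn=True, pending={}
Op 9: UPDATE c=9 (pending; pending now {c=9})
Op 10: UPDATE d=11 (pending; pending now {c=9, d=11})
Op 11: UPDATE c=6 (pending; pending now {c=6, d=11})
Final committed: {a=20, b=4, c=20, d=18}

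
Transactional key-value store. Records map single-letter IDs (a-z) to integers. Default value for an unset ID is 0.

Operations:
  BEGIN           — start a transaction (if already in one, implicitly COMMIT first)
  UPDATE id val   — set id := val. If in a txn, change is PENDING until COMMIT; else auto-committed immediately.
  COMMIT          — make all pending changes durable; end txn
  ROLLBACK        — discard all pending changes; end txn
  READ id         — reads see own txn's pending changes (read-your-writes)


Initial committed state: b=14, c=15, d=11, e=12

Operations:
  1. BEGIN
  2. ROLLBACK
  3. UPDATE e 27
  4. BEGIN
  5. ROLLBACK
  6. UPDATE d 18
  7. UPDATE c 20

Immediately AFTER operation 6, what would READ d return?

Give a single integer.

Answer: 18

Derivation:
Initial committed: {b=14, c=15, d=11, e=12}
Op 1: BEGIN: in_txn=True, pending={}
Op 2: ROLLBACK: discarded pending []; in_txn=False
Op 3: UPDATE e=27 (auto-commit; committed e=27)
Op 4: BEGIN: in_txn=True, pending={}
Op 5: ROLLBACK: discarded pending []; in_txn=False
Op 6: UPDATE d=18 (auto-commit; committed d=18)
After op 6: visible(d) = 18 (pending={}, committed={b=14, c=15, d=18, e=27})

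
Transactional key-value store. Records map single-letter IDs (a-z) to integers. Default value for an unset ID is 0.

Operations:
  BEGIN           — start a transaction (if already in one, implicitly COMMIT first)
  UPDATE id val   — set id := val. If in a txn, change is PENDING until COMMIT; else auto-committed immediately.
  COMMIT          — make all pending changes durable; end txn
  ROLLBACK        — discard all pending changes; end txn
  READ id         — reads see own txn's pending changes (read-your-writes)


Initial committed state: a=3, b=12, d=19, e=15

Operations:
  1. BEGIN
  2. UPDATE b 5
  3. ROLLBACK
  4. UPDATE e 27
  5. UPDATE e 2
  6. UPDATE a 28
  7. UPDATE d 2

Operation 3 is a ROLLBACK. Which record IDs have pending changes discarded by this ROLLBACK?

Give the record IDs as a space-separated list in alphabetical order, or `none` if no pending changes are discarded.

Initial committed: {a=3, b=12, d=19, e=15}
Op 1: BEGIN: in_txn=True, pending={}
Op 2: UPDATE b=5 (pending; pending now {b=5})
Op 3: ROLLBACK: discarded pending ['b']; in_txn=False
Op 4: UPDATE e=27 (auto-commit; committed e=27)
Op 5: UPDATE e=2 (auto-commit; committed e=2)
Op 6: UPDATE a=28 (auto-commit; committed a=28)
Op 7: UPDATE d=2 (auto-commit; committed d=2)
ROLLBACK at op 3 discards: ['b']

Answer: b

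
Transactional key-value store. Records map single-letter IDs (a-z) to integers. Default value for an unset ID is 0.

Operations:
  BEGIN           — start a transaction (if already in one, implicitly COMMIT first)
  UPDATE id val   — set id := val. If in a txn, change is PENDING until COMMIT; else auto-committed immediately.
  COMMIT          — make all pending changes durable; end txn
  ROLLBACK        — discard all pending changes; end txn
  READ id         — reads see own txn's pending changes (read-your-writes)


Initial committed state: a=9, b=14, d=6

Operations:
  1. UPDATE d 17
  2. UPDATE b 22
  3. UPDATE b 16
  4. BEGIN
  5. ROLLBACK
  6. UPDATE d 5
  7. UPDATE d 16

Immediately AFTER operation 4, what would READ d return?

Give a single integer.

Answer: 17

Derivation:
Initial committed: {a=9, b=14, d=6}
Op 1: UPDATE d=17 (auto-commit; committed d=17)
Op 2: UPDATE b=22 (auto-commit; committed b=22)
Op 3: UPDATE b=16 (auto-commit; committed b=16)
Op 4: BEGIN: in_txn=True, pending={}
After op 4: visible(d) = 17 (pending={}, committed={a=9, b=16, d=17})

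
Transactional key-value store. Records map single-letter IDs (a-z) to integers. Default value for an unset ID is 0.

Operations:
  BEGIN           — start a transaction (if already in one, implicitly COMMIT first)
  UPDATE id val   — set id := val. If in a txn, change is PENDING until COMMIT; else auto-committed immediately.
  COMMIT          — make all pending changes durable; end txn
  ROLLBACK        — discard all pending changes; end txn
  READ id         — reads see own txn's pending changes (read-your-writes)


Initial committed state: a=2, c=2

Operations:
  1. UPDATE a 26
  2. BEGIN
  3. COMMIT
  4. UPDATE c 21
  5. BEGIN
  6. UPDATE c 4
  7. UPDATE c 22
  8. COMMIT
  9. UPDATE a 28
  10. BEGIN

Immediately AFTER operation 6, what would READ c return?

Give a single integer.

Initial committed: {a=2, c=2}
Op 1: UPDATE a=26 (auto-commit; committed a=26)
Op 2: BEGIN: in_txn=True, pending={}
Op 3: COMMIT: merged [] into committed; committed now {a=26, c=2}
Op 4: UPDATE c=21 (auto-commit; committed c=21)
Op 5: BEGIN: in_txn=True, pending={}
Op 6: UPDATE c=4 (pending; pending now {c=4})
After op 6: visible(c) = 4 (pending={c=4}, committed={a=26, c=21})

Answer: 4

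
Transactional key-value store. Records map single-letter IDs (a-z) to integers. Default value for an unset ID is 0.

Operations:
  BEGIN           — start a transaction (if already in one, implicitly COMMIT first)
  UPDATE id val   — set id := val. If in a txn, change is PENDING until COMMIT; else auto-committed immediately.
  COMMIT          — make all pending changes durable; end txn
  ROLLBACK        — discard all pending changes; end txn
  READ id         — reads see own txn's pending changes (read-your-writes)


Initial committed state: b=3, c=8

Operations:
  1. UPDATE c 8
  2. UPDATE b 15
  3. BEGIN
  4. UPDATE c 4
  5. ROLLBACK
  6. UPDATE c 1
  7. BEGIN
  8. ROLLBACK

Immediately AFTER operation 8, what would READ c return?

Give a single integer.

Initial committed: {b=3, c=8}
Op 1: UPDATE c=8 (auto-commit; committed c=8)
Op 2: UPDATE b=15 (auto-commit; committed b=15)
Op 3: BEGIN: in_txn=True, pending={}
Op 4: UPDATE c=4 (pending; pending now {c=4})
Op 5: ROLLBACK: discarded pending ['c']; in_txn=False
Op 6: UPDATE c=1 (auto-commit; committed c=1)
Op 7: BEGIN: in_txn=True, pending={}
Op 8: ROLLBACK: discarded pending []; in_txn=False
After op 8: visible(c) = 1 (pending={}, committed={b=15, c=1})

Answer: 1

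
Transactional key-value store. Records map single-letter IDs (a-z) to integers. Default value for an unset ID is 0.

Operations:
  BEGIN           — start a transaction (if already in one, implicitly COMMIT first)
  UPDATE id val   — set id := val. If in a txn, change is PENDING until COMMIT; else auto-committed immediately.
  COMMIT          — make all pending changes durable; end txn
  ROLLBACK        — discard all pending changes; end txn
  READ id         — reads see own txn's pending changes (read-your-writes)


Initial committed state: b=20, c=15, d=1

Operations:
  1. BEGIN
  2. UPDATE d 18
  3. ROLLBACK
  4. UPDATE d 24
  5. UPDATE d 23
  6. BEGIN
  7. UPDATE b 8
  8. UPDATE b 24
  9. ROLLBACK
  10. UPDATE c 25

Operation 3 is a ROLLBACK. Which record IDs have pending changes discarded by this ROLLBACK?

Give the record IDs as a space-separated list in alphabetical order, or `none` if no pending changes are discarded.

Answer: d

Derivation:
Initial committed: {b=20, c=15, d=1}
Op 1: BEGIN: in_txn=True, pending={}
Op 2: UPDATE d=18 (pending; pending now {d=18})
Op 3: ROLLBACK: discarded pending ['d']; in_txn=False
Op 4: UPDATE d=24 (auto-commit; committed d=24)
Op 5: UPDATE d=23 (auto-commit; committed d=23)
Op 6: BEGIN: in_txn=True, pending={}
Op 7: UPDATE b=8 (pending; pending now {b=8})
Op 8: UPDATE b=24 (pending; pending now {b=24})
Op 9: ROLLBACK: discarded pending ['b']; in_txn=False
Op 10: UPDATE c=25 (auto-commit; committed c=25)
ROLLBACK at op 3 discards: ['d']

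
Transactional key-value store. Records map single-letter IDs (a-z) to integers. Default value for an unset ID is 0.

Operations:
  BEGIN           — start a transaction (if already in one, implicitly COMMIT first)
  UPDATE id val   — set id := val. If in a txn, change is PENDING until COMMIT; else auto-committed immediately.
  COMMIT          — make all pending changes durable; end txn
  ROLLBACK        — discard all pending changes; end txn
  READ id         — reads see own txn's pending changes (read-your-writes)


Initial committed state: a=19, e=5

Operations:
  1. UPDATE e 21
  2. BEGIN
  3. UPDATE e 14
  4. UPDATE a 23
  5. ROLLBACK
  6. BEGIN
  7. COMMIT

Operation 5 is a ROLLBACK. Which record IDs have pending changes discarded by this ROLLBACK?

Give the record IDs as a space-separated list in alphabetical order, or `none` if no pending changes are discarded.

Answer: a e

Derivation:
Initial committed: {a=19, e=5}
Op 1: UPDATE e=21 (auto-commit; committed e=21)
Op 2: BEGIN: in_txn=True, pending={}
Op 3: UPDATE e=14 (pending; pending now {e=14})
Op 4: UPDATE a=23 (pending; pending now {a=23, e=14})
Op 5: ROLLBACK: discarded pending ['a', 'e']; in_txn=False
Op 6: BEGIN: in_txn=True, pending={}
Op 7: COMMIT: merged [] into committed; committed now {a=19, e=21}
ROLLBACK at op 5 discards: ['a', 'e']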